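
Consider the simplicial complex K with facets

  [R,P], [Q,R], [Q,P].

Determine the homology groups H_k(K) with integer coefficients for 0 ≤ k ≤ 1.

K has 3 vertices, 3 edges.
rank ∂_0 = 0, rank ∂_1 = 2 ⇒ b_0 = 3 − 0 − 2 = 1; all invariant factors of ∂_1 are 1 so no torsion. So H_0 = Z.
rank ∂_1 = 2, rank ∂_2 = 0 ⇒ b_1 = 3 − 2 − 0 = 1. So H_1 = Z.

H_0 = Z,  H_1 = Z.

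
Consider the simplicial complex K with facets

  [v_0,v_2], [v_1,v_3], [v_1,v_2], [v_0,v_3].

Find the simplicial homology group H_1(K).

H_1 = Z.

Take the total order v_0 < v_1 < v_2 < v_3 on the vertex set. Then K (dimension 1) consists of the simplices:

  0-simplices (4): [v_0], [v_1], [v_2], [v_3]
  1-simplices (4): [v_0,v_2], [v_0,v_3], [v_1,v_2], [v_1,v_3]

so the chain groups are C_0 ≅ Z^4, C_1 ≅ Z^4.

Boundary ∂_1: C_1 → C_0 is given by ∂[p,q] = [q] − [p]. For instance
  ∂[v_1,v_3] = [v_3] − [v_1].
The 4×4 boundary matrix has rank 3 and Smith normal form diag(1,1,1).

Reading off H_k = ker ∂_k / im ∂_{k+1}:

  H_1: rank ker ∂_1 − rank ∂_2 = (4 − 3) − 0 = 1, and there is no ∂_2, so H_1 ≅ Z.

(K is a triangulation of the circle S^1.)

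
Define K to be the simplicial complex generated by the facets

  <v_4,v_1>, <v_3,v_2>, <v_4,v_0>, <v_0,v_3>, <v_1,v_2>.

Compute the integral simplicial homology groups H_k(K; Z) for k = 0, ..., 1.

H_0 ≅ Z,  H_1 ≅ Z.

Fix the vertex order v_0 < v_1 < v_2 < v_3 < v_4 and write every simplex with vertices in increasing order. Then dim K = 1 and the simplices of K are:

  0-simplices (5): [v_0], [v_1], [v_2], [v_3], [v_4]
  1-simplices (5): [v_0,v_3], [v_0,v_4], [v_1,v_2], [v_1,v_4], [v_2,v_3]

giving chain groups C_0 ≅ Z^5, C_1 ≅ Z^5.

Boundary ∂_1: C_1 → C_0 maps an edge to its endpoints' difference, ∂[p,q] = q − p.
The 5×5 boundary matrix has rank 4 and Smith normal form diag(1,1,1,1).

Computing H_k = (kernel of ∂_k) / (image of ∂_{k+1}):

  H_0: rank C_0 − rank ∂_1 = 5 − 4 = 1, and the invariant factors of ∂_1 are all 1, so H_0 ≅ Z.
  H_1: rank ker ∂_1 − rank ∂_2 = (5 − 4) − 0 = 1, and there is no ∂_2, so H_1 ≅ Z.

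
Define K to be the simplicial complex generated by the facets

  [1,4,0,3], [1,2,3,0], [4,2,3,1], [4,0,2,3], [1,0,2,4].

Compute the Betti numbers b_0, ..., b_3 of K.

Fix the vertex order 0 < 1 < 2 < 3 < 4 and write every simplex with vertices in increasing order. Then dim K = 3 and the simplices of K are:

  0-simplices (5): [0], [1], [2], [3], [4]
  1-simplices (10): [0,1], [0,2], [0,3], [0,4], [1,2], [1,3], [1,4], [2,3], [2,4], [3,4]
  2-simplices (10): [0,1,2], [0,1,3], [0,1,4], [0,2,3], [0,2,4], [0,3,4], [1,2,3], [1,2,4], [1,3,4], [2,3,4]
  3-simplices (5): [0,1,2,3], [0,1,2,4], [0,1,3,4], [0,2,3,4], [1,2,3,4]

so the chain groups are C_0 ≅ Z^5, C_1 ≅ Z^10, C_2 ≅ Z^10, C_3 ≅ Z^5.

∂_1: C_1 → C_0 maps an edge to its endpoints' difference, ∂[p,q] = q − p. For instance
  ∂[0,2] = [2] − [0].
The resulting 5×10 matrix has rank 4, and its Smith normal form has invariant factors (1,1,1,1).

Boundary ∂_2: C_2 → C_1 sends each 2-simplex [p,q,r] to [q,r] − [p,r] + [p,q]. For instance
  ∂[0,3,4] = [3,4] − [0,4] + [0,3],
  ∂[0,2,4] = [2,4] − [0,4] + [0,2].
The resulting 10×10 matrix has rank 6, and its Smith normal form has invariant factors (1,1,1,1,1,1).

The boundary map ∂_3: C_3 → C_2 sends each 3-simplex σ to the alternating sum Σ_i (−1)^i (σ with its i-th vertex removed). For instance
  ∂[1,2,3,4] = [2,3,4] − [1,3,4] + [1,2,4] − [1,2,3],
  ∂[0,2,3,4] = [2,3,4] − [0,3,4] + [0,2,4] − [0,2,3].
The resulting 10×5 matrix has rank 4, and its Smith normal form has invariant factors (1,1,1,1).

Now H_k = ker ∂_k / im ∂_{k+1}, so:

  H_0: rank C_0 − rank ∂_1 = 5 − 4 = 1, and the invariant factors of ∂_1 are all 1, so H_0 ≅ Z.
  H_1: rank ker ∂_1 − rank ∂_2 = (10 − 4) − 6 = 0, and the invariant factors of ∂_2 are all 1, so H_1 ≅ 0.
  H_2: rank ker ∂_2 − rank ∂_3 = (10 − 6) − 4 = 0, and the invariant factors of ∂_3 are all 1, so H_2 ≅ 0.
  H_3: rank ker ∂_3 − rank ∂_4 = (5 − 4) − 0 = 1, and there is no ∂_4, so H_3 ≅ Z.

Hence the Betti numbers are b_0 = 1, b_1 = 0, b_2 = 0, b_3 = 1.

b_0 = 1, b_1 = 0, b_2 = 0, b_3 = 1.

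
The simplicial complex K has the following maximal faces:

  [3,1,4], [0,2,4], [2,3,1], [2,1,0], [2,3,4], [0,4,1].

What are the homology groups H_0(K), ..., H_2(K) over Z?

H_0 ≅ Z,  H_1 = 0,  H_2 ≅ Z.

Take the total order 0 < 1 < 2 < 3 < 4 on the vertex set. Then K (dimension 2) consists of the simplices:

  0-simplices (5): [0], [1], [2], [3], [4]
  1-simplices (9): [0,1], [0,2], [0,4], [1,2], [1,3], [1,4], [2,3], [2,4], [3,4]
  2-simplices (6): [0,1,2], [0,1,4], [0,2,4], [1,2,3], [1,3,4], [2,3,4]

giving chain groups C_0 ≅ Z^5, C_1 ≅ Z^9, C_2 ≅ Z^6.

The boundary map ∂_1: C_1 → C_0 sends each edge [p,q] (with p < q) to q − p. For instance
  ∂[1,2] = [2] − [1].
The resulting 5×9 matrix has rank 4, and its Smith normal form has invariant factors (1,1,1,1).

Boundary ∂_2: C_2 → C_1 maps a triangle to the signed sum of its edges. For instance
  ∂[0,1,2] = [1,2] − [0,2] + [0,1],
  ∂[1,2,3] = [2,3] − [1,3] + [1,2].
This gives a 9×6 integer matrix of rank 5; reducing to Smith normal form yields diagonal entries (1,1,1,1,1).

From H_k ≅ ker(∂_k) / im(∂_{k+1}) we obtain:

  H_0: rank C_0 − rank ∂_1 = 5 − 4 = 1, and the invariant factors of ∂_1 are all 1, so H_0 ≅ Z.
  H_1: rank ker ∂_1 − rank ∂_2 = (9 − 4) − 5 = 0, and the invariant factors of ∂_2 are all 1, so H_1 ≅ 0.
  H_2: rank ker ∂_2 − rank ∂_3 = (6 − 5) − 0 = 1, and there is no ∂_3, so H_2 ≅ Z.

(K is a triangulation of the 2-sphere S^2.)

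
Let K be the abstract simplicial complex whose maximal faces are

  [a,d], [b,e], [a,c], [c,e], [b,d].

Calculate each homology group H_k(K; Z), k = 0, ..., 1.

H_0 = Z,  H_1 = Z.

Fix the vertex order a < b < c < d < e and write every simplex with vertices in increasing order. Then dim K = 1 and the simplices of K are:

  0-simplices (5): a, b, c, d, e
  1-simplices (5): ac, ad, bd, be, ce

giving chain groups C_0 ≅ Z^5, C_1 ≅ Z^5.

Boundary ∂_1: C_1 → C_0 sends each edge [p,q] (with p < q) to q − p. For instance
  ∂ad = d − a.
This gives a 5×5 integer matrix of rank 4; reducing to Smith normal form yields diagonal entries (1,1,1,1).

Now H_k = ker ∂_k / im ∂_{k+1}, so:

  H_0: rank C_0 − rank ∂_1 = 5 − 4 = 1, and the invariant factors of ∂_1 are all 1, so H_0 = Z.
  H_1: rank ker ∂_1 − rank ∂_2 = (5 − 4) − 0 = 1, and there is no ∂_2, so H_1 = Z.

As a check, the Euler characteristic is 5 − 5 = 0, which agrees with 1 − 1 = 0.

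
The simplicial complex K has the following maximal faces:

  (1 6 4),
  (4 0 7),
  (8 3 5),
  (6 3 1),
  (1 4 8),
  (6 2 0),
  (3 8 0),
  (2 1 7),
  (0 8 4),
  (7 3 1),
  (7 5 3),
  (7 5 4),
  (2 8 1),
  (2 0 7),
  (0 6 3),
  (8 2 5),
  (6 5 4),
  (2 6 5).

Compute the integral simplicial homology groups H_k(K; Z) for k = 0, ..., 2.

Take the total order 0 < 1 < 2 < 3 < 4 < 5 < 6 < 7 < 8 on the vertex set. Then K (dimension 2) consists of the simplices:

  0-simplices (9): [0], [1], [2], [3], [4], [5], [6], [7], [8]
  1-simplices (27): (27 of them)
  2-simplices (18): [0,2,6], [0,2,7], [0,3,6], [0,3,8], [0,4,7], [0,4,8], [1,2,7], [1,2,8], [1,3,6], [1,3,7], [1,4,6], [1,4,8], [2,5,6], [2,5,8], [3,5,7], [3,5,8], [4,5,6], [4,5,7]

giving chain groups C_0 ≅ Z^9, C_1 ≅ Z^27, C_2 ≅ Z^18.

∂_1: C_1 → C_0 is given by ∂[p,q] = [q] − [p]. For instance
  ∂[0,3] = [3] − [0].
The resulting 9×27 matrix has rank 8, and its Smith normal form has invariant factors (1,1,1,1,1,1,1,1).

The boundary map ∂_2: C_2 → C_1 maps a triangle to the signed sum of its edges. For instance
  ∂[0,2,6] = [2,6] − [0,6] + [0,2],
  ∂[1,4,6] = [4,6] − [1,6] + [1,4].
The 27×18 boundary matrix has rank 17 and Smith normal form diag(1,1,1,1,1,1,1,1,1,1,1,1,1,1,1,1,1).

Now H_k = ker ∂_k / im ∂_{k+1}, so:

  H_0: rank C_0 − rank ∂_1 = 9 − 8 = 1, and the invariant factors of ∂_1 are all 1, so H_0 = Z.
  H_1: rank ker ∂_1 − rank ∂_2 = (27 − 8) − 17 = 2, and the invariant factors of ∂_2 are all 1, so H_1 = Z^2.
  H_2: rank ker ∂_2 − rank ∂_3 = (18 − 17) − 0 = 1, and there is no ∂_3, so H_2 = Z.

H_0 ≅ Z,  H_1 ≅ Z^2,  H_2 ≅ Z.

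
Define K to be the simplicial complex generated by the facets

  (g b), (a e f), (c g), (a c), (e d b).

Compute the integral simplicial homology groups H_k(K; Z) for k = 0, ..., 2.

Take the total order a < b < c < d < e < f < g on the vertex set. Then K (dimension 2) consists of the simplices:

  0-simplices (7): a, b, c, d, e, f, g
  1-simplices (9): ac, ae, af, bd, be, bg, cg, de, ef
  2-simplices (2): aef, bde

so the chain groups are C_0 ≅ Z^7, C_1 ≅ Z^9, C_2 ≅ Z^2.

∂_1: C_1 → C_0 sends each edge [p,q] (with p < q) to q − p.
The 7×9 boundary matrix has rank 6 and Smith normal form diag(1,1,1,1,1,1).

∂_2: C_2 → C_1 sends each 2-simplex [p,q,r] to [q,r] − [p,r] + [p,q]. For instance
  ∂aef = ef − af + ae,
  ∂bde = de − be + bd.
As a 9×2 matrix over Z this has rank 2, with invariant factors (1,1).

Computing H_k = (kernel of ∂_k) / (image of ∂_{k+1}):

  H_0: rank C_0 − rank ∂_1 = 7 − 6 = 1, and the invariant factors of ∂_1 are all 1, so H_0 = Z.
  H_1: rank ker ∂_1 − rank ∂_2 = (9 − 6) − 2 = 1, and the invariant factors of ∂_2 are all 1, so H_1 = Z.
  H_2: rank ker ∂_2 − rank ∂_3 = (2 − 2) − 0 = 0, and there is no ∂_3, so H_2 = 0.

As a check, the Euler characteristic is 7 − 9 + 2 = 0, which agrees with 1 − 1 + 0 = 0.

H_0 ≅ Z,  H_1 ≅ Z,  H_2 = 0.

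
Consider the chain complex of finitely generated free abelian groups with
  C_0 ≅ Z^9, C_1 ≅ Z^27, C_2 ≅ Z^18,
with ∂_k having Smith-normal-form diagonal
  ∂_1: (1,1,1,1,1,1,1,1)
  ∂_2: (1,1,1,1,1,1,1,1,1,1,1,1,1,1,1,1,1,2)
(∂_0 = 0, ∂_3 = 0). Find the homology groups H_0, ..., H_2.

H_0: b_0 = 9 − 0 − 8 = 1; torsion from ∂_1 factors > 1: none. So H_0 ≅ Z.
H_1: b_1 = 27 − 8 − 18 = 1; torsion from ∂_2 factors > 1: [2]. So H_1 ≅ Z ⊕ Z_2.
H_2: b_2 = 18 − 18 − 0 = 0; torsion from ∂_3 factors > 1: none. So H_2 ≅ 0.

H_0 ≅ Z,  H_1 ≅ Z ⊕ Z_2,  H_2 = 0.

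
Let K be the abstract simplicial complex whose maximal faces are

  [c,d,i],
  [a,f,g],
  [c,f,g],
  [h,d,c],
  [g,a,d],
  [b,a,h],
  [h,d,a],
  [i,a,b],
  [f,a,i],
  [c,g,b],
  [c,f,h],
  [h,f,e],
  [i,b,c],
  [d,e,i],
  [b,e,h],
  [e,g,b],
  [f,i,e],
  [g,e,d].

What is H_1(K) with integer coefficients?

H_1 = Z^2.

Fix the vertex order a < b < c < d < e < f < g < h < i and write every simplex with vertices in increasing order. Then dim K = 2 and the simplices of K are:

  0-simplices (9): a, b, c, d, e, f, g, h, i
  1-simplices (27): ab, ad, af, ag, ah, ai, bc, be, bg, bh, bi, cd, cf, cg, ch, ci, de, dg, dh, di, ef, eg, eh, ei, fg, fh, fi
  2-simplices (18): abh, abi, adg, adh, afg, afi, bcg, bci, beg, beh, cdh, cdi, cfg, cfh, deg, dei, efh, efi

so the chain groups are C_0 ≅ Z^9, C_1 ≅ Z^27, C_2 ≅ Z^18.

∂_1: C_1 → C_0 sends each edge [p,q] (with p < q) to q − p. For instance
  ∂cf = f − c.
This gives a 9×27 integer matrix of rank 8; reducing to Smith normal form yields diagonal entries (1,1,1,1,1,1,1,1).

Boundary ∂_2: C_2 → C_1 maps a triangle to the signed sum of its edges. For instance
  ∂deg = eg − dg + de,
  ∂abh = bh − ah + ab.
This gives a 27×18 integer matrix of rank 17; reducing to Smith normal form yields diagonal entries (1,1,1,1,1,1,1,1,1,1,1,1,1,1,1,1,1).

From H_k ≅ ker(∂_k) / im(∂_{k+1}) we obtain:

  H_1: rank ker ∂_1 − rank ∂_2 = (27 − 8) − 17 = 2, and the invariant factors of ∂_2 are all 1, so H_1 ≅ Z^2.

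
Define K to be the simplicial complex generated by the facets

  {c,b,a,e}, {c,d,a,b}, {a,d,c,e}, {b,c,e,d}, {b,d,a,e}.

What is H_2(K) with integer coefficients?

H_2 ≅ 0.

Fix the vertex order a < b < c < d < e and write every simplex with vertices in increasing order. Then dim K = 3 and the simplices of K are:

  0-simplices (5): a, b, c, d, e
  1-simplices (10): ab, ac, ad, ae, bc, bd, be, cd, ce, de
  2-simplices (10): abc, abd, abe, acd, ace, ade, bcd, bce, bde, cde
  3-simplices (5): abcd, abce, abde, acde, bcde

Hence C_0 ≅ Z^5, C_1 ≅ Z^10, C_2 ≅ Z^10, C_3 ≅ Z^5.

Boundary ∂_1: C_1 → C_0 is given by ∂[p,q] = [q] − [p]. For instance
  ∂ad = d − a.
The 5×10 boundary matrix has rank 4 and Smith normal form diag(1,1,1,1).

Boundary ∂_2: C_2 → C_1 acts by ∂[p,q,r] = [q,r] − [p,r] + [p,q]. For instance
  ∂bde = de − be + bd,
  ∂bce = ce − be + bc.
The 10×10 boundary matrix has rank 6 and Smith normal form diag(1,1,1,1,1,1).

Boundary ∂_3: C_3 → C_2 sends each 3-simplex σ to the alternating sum Σ_i (−1)^i (σ with its i-th vertex removed). For instance
  ∂acde = cde − ade + ace − acd,
  ∂abde = bde − ade + abe − abd.
The 10×5 boundary matrix has rank 4 and Smith normal form diag(1,1,1,1).

From H_k ≅ ker(∂_k) / im(∂_{k+1}) we obtain:

  H_2: rank ker ∂_2 − rank ∂_3 = (10 − 6) − 4 = 0, and the invariant factors of ∂_3 are all 1, so H_2 ≅ 0.

(K is a triangulation of the 3-sphere S^3.)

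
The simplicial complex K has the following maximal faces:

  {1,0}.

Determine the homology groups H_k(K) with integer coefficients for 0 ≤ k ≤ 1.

H_0 ≅ Z,  H_1 = 0.

Take the total order 0 < 1 on the vertex set. Then K (dimension 1) consists of the simplices:

  0-simplices (2): [0], [1]
  1-simplices (1): [0,1]

Hence C_0 ≅ Z^2, C_1 ≅ Z^1.

Boundary ∂_1: C_1 → C_0 sends each edge [p,q] (with p < q) to q − p. For instance
  ∂[0,1] = [1] − [0].
This gives a 2×1 integer matrix of rank 1; reducing to Smith normal form yields diagonal entries (1).

Reading off H_k = ker ∂_k / im ∂_{k+1}:

  H_0: rank C_0 − rank ∂_1 = 2 − 1 = 1, and the invariant factors of ∂_1 are all 1, so H_0 = Z.
  H_1: rank ker ∂_1 − rank ∂_2 = (1 − 1) − 0 = 0, and there is no ∂_2, so H_1 = 0.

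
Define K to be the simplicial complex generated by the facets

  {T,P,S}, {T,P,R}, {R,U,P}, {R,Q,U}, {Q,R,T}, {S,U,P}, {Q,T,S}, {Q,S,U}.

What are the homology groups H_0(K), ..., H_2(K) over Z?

H_0 = Z,  H_1 = 0,  H_2 = Z.

We work with the vertex ordering P < Q < R < S < T < U. The simplices of K, each written with vertices in increasing order, are:

  0-simplices (6): P, Q, R, S, T, U
  1-simplices (12): PR, PS, PT, PU, QR, QS, QT, QU, RT, RU, ST, SU
  2-simplices (8): PRT, PRU, PST, PSU, QRT, QRU, QST, QSU

so the chain groups are C_0 ≅ Z^6, C_1 ≅ Z^12, C_2 ≅ Z^8.

Boundary ∂_1: C_1 → C_0 sends each edge [p,q] (with p < q) to q − p.
The resulting 6×12 matrix has rank 5, and its Smith normal form has invariant factors (1,1,1,1,1).

Boundary ∂_2: C_2 → C_1 maps a triangle to the signed sum of its edges. For instance
  ∂PRU = RU − PU + PR,
  ∂QRU = RU − QU + QR.
This gives a 12×8 integer matrix of rank 7; reducing to Smith normal form yields diagonal entries (1,1,1,1,1,1,1).

Computing H_k = (kernel of ∂_k) / (image of ∂_{k+1}):

  H_0: rank C_0 − rank ∂_1 = 6 − 5 = 1, and the invariant factors of ∂_1 are all 1, so H_0 ≅ Z.
  H_1: rank ker ∂_1 − rank ∂_2 = (12 − 5) − 7 = 0, and the invariant factors of ∂_2 are all 1, so H_1 ≅ 0.
  H_2: rank ker ∂_2 − rank ∂_3 = (8 − 7) − 0 = 1, and there is no ∂_3, so H_2 ≅ Z.

As a check, the Euler characteristic is 6 − 12 + 8 = 2, which agrees with 1 − 0 + 1 = 2.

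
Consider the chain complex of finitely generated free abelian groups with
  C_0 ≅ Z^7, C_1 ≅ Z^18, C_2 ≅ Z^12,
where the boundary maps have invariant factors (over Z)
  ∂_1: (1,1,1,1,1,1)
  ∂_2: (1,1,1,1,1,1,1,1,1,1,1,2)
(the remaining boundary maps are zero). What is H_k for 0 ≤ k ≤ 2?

H_0: b_0 = 7 − 0 − 6 = 1; torsion from ∂_1 factors > 1: none. So H_0 = Z.
H_1: b_1 = 18 − 6 − 12 = 0; torsion from ∂_2 factors > 1: [2]. So H_1 = Z_2.
H_2: b_2 = 12 − 12 − 0 = 0; torsion from ∂_3 factors > 1: none. So H_2 = 0.

H_0 = Z,  H_1 = Z_2,  H_2 = 0.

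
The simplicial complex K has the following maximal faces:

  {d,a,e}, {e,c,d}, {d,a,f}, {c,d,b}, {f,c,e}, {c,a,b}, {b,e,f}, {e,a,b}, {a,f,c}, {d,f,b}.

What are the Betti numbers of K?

Take the total order a < b < c < d < e < f on the vertex set. Then K (dimension 2) consists of the simplices:

  0-simplices (6): a, b, c, d, e, f
  1-simplices (15): ab, ac, ad, ae, af, bc, bd, be, bf, cd, ce, cf, de, df, ef
  2-simplices (10): abc, abe, acf, ade, adf, bcd, bdf, bef, cde, cef

so the chain groups are C_0 ≅ Z^6, C_1 ≅ Z^15, C_2 ≅ Z^10.

The boundary map ∂_1: C_1 → C_0 sends each edge [p,q] (with p < q) to q − p.
This gives a 6×15 integer matrix of rank 5; reducing to Smith normal form yields diagonal entries (1,1,1,1,1).

Boundary ∂_2: C_2 → C_1 maps a triangle to the signed sum of its edges. For instance
  ∂acf = cf − af + ac,
  ∂cde = de − ce + cd.
As a 15×10 matrix over Z this has rank 10, with invariant factors (1,1,1,1,1,1,1,1,1,2).

Reading off H_k = ker ∂_k / im ∂_{k+1}:

  H_0: rank C_0 − rank ∂_1 = 6 − 5 = 1, and the invariant factors of ∂_1 are all 1, so H_0 = Z.
  H_1: rank ker ∂_1 − rank ∂_2 = (15 − 5) − 10 = 0, and ∂_2 has invariant factor 2 > 1, so H_1 = Z/2.
  H_2: rank ker ∂_2 − rank ∂_3 = (10 − 10) − 0 = 0, and there is no ∂_3, so H_2 = 0.

Hence the Betti numbers are b_0 = 1, b_1 = 0, b_2 = 0.

b_0 = 1, b_1 = 0, b_2 = 0.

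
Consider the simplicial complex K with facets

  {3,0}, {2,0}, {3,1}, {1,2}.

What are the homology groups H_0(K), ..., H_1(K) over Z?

Fix the vertex order 0 < 1 < 2 < 3 and write every simplex with vertices in increasing order. Then dim K = 1 and the simplices of K are:

  0-simplices (4): [0], [1], [2], [3]
  1-simplices (4): [0,2], [0,3], [1,2], [1,3]

Hence C_0 ≅ Z^4, C_1 ≅ Z^4.

∂_1: C_1 → C_0 is given by ∂[p,q] = [q] − [p]. For instance
  ∂[0,2] = [2] − [0].
The resulting 4×4 matrix has rank 3, and its Smith normal form has invariant factors (1,1,1).

Computing H_k = (kernel of ∂_k) / (image of ∂_{k+1}):

  H_0: rank C_0 − rank ∂_1 = 4 − 3 = 1, and the invariant factors of ∂_1 are all 1, so H_0 ≅ Z.
  H_1: rank ker ∂_1 − rank ∂_2 = (4 − 3) − 0 = 1, and there is no ∂_2, so H_1 ≅ Z.

H_0 = Z,  H_1 = Z.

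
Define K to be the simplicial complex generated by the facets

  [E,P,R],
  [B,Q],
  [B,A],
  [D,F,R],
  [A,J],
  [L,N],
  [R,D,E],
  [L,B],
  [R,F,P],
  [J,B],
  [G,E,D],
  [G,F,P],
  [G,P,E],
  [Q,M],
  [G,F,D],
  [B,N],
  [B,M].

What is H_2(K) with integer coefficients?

H_2 = Z.

K has 13 vertices, 21 edges, 8 triangles.
rank ∂_2 = 7, rank ∂_3 = 0 ⇒ b_2 = 8 − 7 − 0 = 1. So H_2 = Z.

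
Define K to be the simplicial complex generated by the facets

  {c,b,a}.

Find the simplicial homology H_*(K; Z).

H_0 ≅ Z,  H_1 = 0,  H_2 = 0.

Order the vertices as a < b < c. Listing each simplex with vertices in this order, K has dimension 2 with simplices:

  0-simplices (3): a, b, c
  1-simplices (3): ab, ac, bc
  2-simplices (1): abc

Hence C_0 ≅ Z^3, C_1 ≅ Z^3, C_2 ≅ Z^1.

∂_1: C_1 → C_0 sends each edge [p,q] (with p < q) to q − p. For instance
  ∂ab = b − a.
As a 3×3 matrix over Z this has rank 2, with invariant factors (1,1).

The boundary map ∂_2: C_2 → C_1 sends each 2-simplex [p,q,r] to [q,r] − [p,r] + [p,q]. For instance
  ∂abc = bc − ac + ab.
The 3×1 boundary matrix has rank 1 and Smith normal form diag(1).

Computing H_k = (kernel of ∂_k) / (image of ∂_{k+1}):

  H_0: rank C_0 − rank ∂_1 = 3 − 2 = 1, and the invariant factors of ∂_1 are all 1, so H_0 ≅ Z.
  H_1: rank ker ∂_1 − rank ∂_2 = (3 − 2) − 1 = 0, and the invariant factors of ∂_2 are all 1, so H_1 ≅ 0.
  H_2: rank ker ∂_2 − rank ∂_3 = (1 − 1) − 0 = 0, and there is no ∂_3, so H_2 ≅ 0.

As a check, the Euler characteristic is 3 − 3 + 1 = 1, which agrees with 1 − 0 + 0 = 1.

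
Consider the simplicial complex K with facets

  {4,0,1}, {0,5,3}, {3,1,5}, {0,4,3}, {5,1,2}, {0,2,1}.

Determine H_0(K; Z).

H_0 ≅ Z.

Order the vertices as 0 < 1 < 2 < 3 < 4 < 5. Listing each simplex with vertices in this order, K has dimension 2 with simplices:

  0-simplices (6): [0], [1], [2], [3], [4], [5]
  1-simplices (12): [0,1], [0,2], [0,3], [0,4], [0,5], [1,2], [1,3], [1,4], [1,5], [2,5], [3,4], [3,5]
  2-simplices (6): [0,1,2], [0,1,4], [0,3,4], [0,3,5], [1,2,5], [1,3,5]

so the chain groups are C_0 ≅ Z^6, C_1 ≅ Z^12, C_2 ≅ Z^6.

∂_1: C_1 → C_0 sends each edge [p,q] (with p < q) to q − p. For instance
  ∂[0,2] = [2] − [0].
The resulting 6×12 matrix has rank 5, and its Smith normal form has invariant factors (1,1,1,1,1).

The boundary map ∂_2: C_2 → C_1 maps a triangle to the signed sum of its edges. For instance
  ∂[0,1,2] = [1,2] − [0,2] + [0,1],
  ∂[0,1,4] = [1,4] − [0,4] + [0,1].
The resulting 12×6 matrix has rank 6, and its Smith normal form has invariant factors (1,1,1,1,1,1).

From H_k ≅ ker(∂_k) / im(∂_{k+1}) we obtain:

  H_0: rank C_0 − rank ∂_1 = 6 − 5 = 1, and the invariant factors of ∂_1 are all 1, so H_0 ≅ Z.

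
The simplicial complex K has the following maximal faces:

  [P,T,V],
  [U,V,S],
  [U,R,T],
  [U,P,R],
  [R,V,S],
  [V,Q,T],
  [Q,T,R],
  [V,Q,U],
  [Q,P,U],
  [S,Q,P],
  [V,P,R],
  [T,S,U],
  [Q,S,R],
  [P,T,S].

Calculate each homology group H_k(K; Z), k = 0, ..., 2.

Order the vertices as P < Q < R < S < T < U < V. Listing each simplex with vertices in this order, K has dimension 2 with simplices:

  0-simplices (7): P, Q, R, S, T, U, V
  1-simplices (21): PQ, PR, PS, PT, PU, PV, QR, QS, QT, QU, QV, RS, RT, RU, RV, ST, SU, SV, TU, TV, UV
  2-simplices (14): PQS, PQU, PRU, PRV, PST, PTV, QRS, QRT, QTV, QUV, RSV, RTU, STU, SUV

giving chain groups C_0 ≅ Z^7, C_1 ≅ Z^21, C_2 ≅ Z^14.

The boundary map ∂_1: C_1 → C_0 sends each edge [p,q] (with p < q) to q − p. For instance
  ∂QR = R − Q.
This gives a 7×21 integer matrix of rank 6; reducing to Smith normal form yields diagonal entries (1,1,1,1,1,1).

∂_2: C_2 → C_1 acts by ∂[p,q,r] = [q,r] − [p,r] + [p,q]. For instance
  ∂STU = TU − SU + ST,
  ∂SUV = UV − SV + SU.
The 21×14 boundary matrix has rank 13 and Smith normal form diag(1,1,1,1,1,1,1,1,1,1,1,1,1).

Computing H_k = (kernel of ∂_k) / (image of ∂_{k+1}):

  H_0: rank C_0 − rank ∂_1 = 7 − 6 = 1, and the invariant factors of ∂_1 are all 1, so H_0 = Z.
  H_1: rank ker ∂_1 − rank ∂_2 = (21 − 6) − 13 = 2, and the invariant factors of ∂_2 are all 1, so H_1 = Z^2.
  H_2: rank ker ∂_2 − rank ∂_3 = (14 − 13) − 0 = 1, and there is no ∂_3, so H_2 = Z.

H_0 = Z,  H_1 = Z^2,  H_2 = Z.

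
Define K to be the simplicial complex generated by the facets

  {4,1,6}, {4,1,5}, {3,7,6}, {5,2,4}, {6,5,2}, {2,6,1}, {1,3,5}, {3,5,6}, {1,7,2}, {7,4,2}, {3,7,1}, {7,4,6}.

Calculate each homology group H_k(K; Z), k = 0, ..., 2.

Fix the vertex order 1 < 2 < 3 < 4 < 5 < 6 < 7 and write every simplex with vertices in increasing order. Then dim K = 2 and the simplices of K are:

  0-simplices (7): [1], [2], [3], [4], [5], [6], [7]
  1-simplices (18): [1,2], [1,3], [1,4], [1,5], [1,6], [1,7], [2,4], [2,5], [2,6], [2,7], [3,5], [3,6], [3,7], [4,5], [4,6], [4,7], [5,6], [6,7]
  2-simplices (12): [1,2,6], [1,2,7], [1,3,5], [1,3,7], [1,4,5], [1,4,6], [2,4,5], [2,4,7], [2,5,6], [3,5,6], [3,6,7], [4,6,7]

Hence C_0 ≅ Z^7, C_1 ≅ Z^18, C_2 ≅ Z^12.

The boundary map ∂_1: C_1 → C_0 maps an edge to its endpoints' difference, ∂[p,q] = q − p. For instance
  ∂[4,6] = [6] − [4].
As a 7×18 matrix over Z this has rank 6, with invariant factors (1,1,1,1,1,1).

Boundary ∂_2: C_2 → C_1 maps a triangle to the signed sum of its edges. For instance
  ∂[3,6,7] = [6,7] − [3,7] + [3,6],
  ∂[1,2,6] = [2,6] − [1,6] + [1,2].
This gives a 18×12 integer matrix of rank 12; reducing to Smith normal form yields diagonal entries (1,1,1,1,1,1,1,1,1,1,1,2).

Reading off H_k = ker ∂_k / im ∂_{k+1}:

  H_0: rank C_0 − rank ∂_1 = 7 − 6 = 1, and the invariant factors of ∂_1 are all 1, so H_0 = Z.
  H_1: rank ker ∂_1 − rank ∂_2 = (18 − 6) − 12 = 0, and ∂_2 has invariant factor 2 > 1, so H_1 = Z/2.
  H_2: rank ker ∂_2 − rank ∂_3 = (12 − 12) − 0 = 0, and there is no ∂_3, so H_2 = 0.

H_0 = Z,  H_1 = Z/2,  H_2 = 0.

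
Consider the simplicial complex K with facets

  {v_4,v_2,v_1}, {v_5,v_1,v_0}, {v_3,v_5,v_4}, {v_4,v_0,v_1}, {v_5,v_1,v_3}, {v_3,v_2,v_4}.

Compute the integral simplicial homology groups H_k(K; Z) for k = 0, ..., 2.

K has 6 vertices, 12 edges, 6 triangles.
rank ∂_0 = 0, rank ∂_1 = 5 ⇒ b_0 = 6 − 0 − 5 = 1; all invariant factors of ∂_1 are 1 so no torsion. So H_0 ≅ Z.
rank ∂_1 = 5, rank ∂_2 = 6 ⇒ b_1 = 12 − 5 − 6 = 1; all invariant factors of ∂_2 are 1 so no torsion. So H_1 ≅ Z.
rank ∂_2 = 6, rank ∂_3 = 0 ⇒ b_2 = 6 − 6 − 0 = 0. So H_2 ≅ 0.

H_0 ≅ Z,  H_1 ≅ Z,  H_2 = 0.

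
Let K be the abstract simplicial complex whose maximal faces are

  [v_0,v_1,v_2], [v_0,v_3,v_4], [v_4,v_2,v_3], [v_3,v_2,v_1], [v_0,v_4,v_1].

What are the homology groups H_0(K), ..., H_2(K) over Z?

H_0 = Z,  H_1 = Z,  H_2 = 0.

Take the total order v_0 < v_1 < v_2 < v_3 < v_4 on the vertex set. Then K (dimension 2) consists of the simplices:

  0-simplices (5): [v_0], [v_1], [v_2], [v_3], [v_4]
  1-simplices (10): [v_0,v_1], [v_0,v_2], [v_0,v_3], [v_0,v_4], [v_1,v_2], [v_1,v_3], [v_1,v_4], [v_2,v_3], [v_2,v_4], [v_3,v_4]
  2-simplices (5): [v_0,v_1,v_2], [v_0,v_1,v_4], [v_0,v_3,v_4], [v_1,v_2,v_3], [v_2,v_3,v_4]

giving chain groups C_0 ≅ Z^5, C_1 ≅ Z^10, C_2 ≅ Z^5.

Boundary ∂_1: C_1 → C_0 maps an edge to its endpoints' difference, ∂[p,q] = q − p. For instance
  ∂[v_1,v_4] = [v_4] − [v_1].
The 5×10 boundary matrix has rank 4 and Smith normal form diag(1,1,1,1).

∂_2: C_2 → C_1 acts by ∂[p,q,r] = [q,r] − [p,r] + [p,q]. For instance
  ∂[v_1,v_2,v_3] = [v_2,v_3] − [v_1,v_3] + [v_1,v_2],
  ∂[v_2,v_3,v_4] = [v_3,v_4] − [v_2,v_4] + [v_2,v_3].
This gives a 10×5 integer matrix of rank 5; reducing to Smith normal form yields diagonal entries (1,1,1,1,1).

Now H_k = ker ∂_k / im ∂_{k+1}, so:

  H_0: rank C_0 − rank ∂_1 = 5 − 4 = 1, and the invariant factors of ∂_1 are all 1, so H_0 = Z.
  H_1: rank ker ∂_1 − rank ∂_2 = (10 − 4) − 5 = 1, and the invariant factors of ∂_2 are all 1, so H_1 = Z.
  H_2: rank ker ∂_2 − rank ∂_3 = (5 − 5) − 0 = 0, and there is no ∂_3, so H_2 = 0.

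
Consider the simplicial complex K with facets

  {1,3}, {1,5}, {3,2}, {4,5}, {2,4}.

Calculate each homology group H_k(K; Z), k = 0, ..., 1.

H_0 = Z,  H_1 = Z.

Order the vertices as 1 < 2 < 3 < 4 < 5. Listing each simplex with vertices in this order, K has dimension 1 with simplices:

  0-simplices (5): [1], [2], [3], [4], [5]
  1-simplices (5): [1,3], [1,5], [2,3], [2,4], [4,5]

Hence C_0 ≅ Z^5, C_1 ≅ Z^5.

Boundary ∂_1: C_1 → C_0 maps an edge to its endpoints' difference, ∂[p,q] = q − p. For instance
  ∂[4,5] = [5] − [4].
The resulting 5×5 matrix has rank 4, and its Smith normal form has invariant factors (1,1,1,1).

From H_k ≅ ker(∂_k) / im(∂_{k+1}) we obtain:

  H_0: rank C_0 − rank ∂_1 = 5 − 4 = 1, and the invariant factors of ∂_1 are all 1, so H_0 ≅ Z.
  H_1: rank ker ∂_1 − rank ∂_2 = (5 − 4) − 0 = 1, and there is no ∂_2, so H_1 ≅ Z.

As a check, the Euler characteristic is 5 − 5 = 0, which agrees with 1 − 1 = 0.
(K is a triangulation of the circle S^1.)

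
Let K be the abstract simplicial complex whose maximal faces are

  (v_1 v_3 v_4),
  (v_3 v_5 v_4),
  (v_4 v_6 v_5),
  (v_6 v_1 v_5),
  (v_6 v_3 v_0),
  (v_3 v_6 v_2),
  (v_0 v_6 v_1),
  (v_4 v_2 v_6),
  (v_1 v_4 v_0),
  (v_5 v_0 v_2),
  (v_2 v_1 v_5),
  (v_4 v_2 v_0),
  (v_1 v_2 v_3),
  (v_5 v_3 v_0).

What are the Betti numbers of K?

b_0 = 1, b_1 = 2, b_2 = 1.

Take the total order v_0 < v_1 < v_2 < v_3 < v_4 < v_5 < v_6 on the vertex set. Then K (dimension 2) consists of the simplices:

  0-simplices (7): [v_0], [v_1], [v_2], [v_3], [v_4], [v_5], [v_6]
  1-simplices (21): (21 of them)
  2-simplices (14): (14 of them)

so the chain groups are C_0 ≅ Z^7, C_1 ≅ Z^21, C_2 ≅ Z^14.

∂_1: C_1 → C_0 maps an edge to its endpoints' difference, ∂[p,q] = q − p. For instance
  ∂[v_3,v_5] = [v_5] − [v_3].
The 7×21 boundary matrix has rank 6 and Smith normal form diag(1,1,1,1,1,1).

The boundary map ∂_2: C_2 → C_1 acts by ∂[p,q,r] = [q,r] − [p,r] + [p,q]. For instance
  ∂[v_1,v_3,v_4] = [v_3,v_4] − [v_1,v_4] + [v_1,v_3],
  ∂[v_0,v_3,v_6] = [v_3,v_6] − [v_0,v_6] + [v_0,v_3].
The 21×14 boundary matrix has rank 13 and Smith normal form diag(1,1,1,1,1,1,1,1,1,1,1,1,1).

Reading off H_k = ker ∂_k / im ∂_{k+1}:

  H_0: rank C_0 − rank ∂_1 = 7 − 6 = 1, and the invariant factors of ∂_1 are all 1, so H_0 ≅ Z.
  H_1: rank ker ∂_1 − rank ∂_2 = (21 − 6) − 13 = 2, and the invariant factors of ∂_2 are all 1, so H_1 ≅ Z^2.
  H_2: rank ker ∂_2 − rank ∂_3 = (14 − 13) − 0 = 1, and there is no ∂_3, so H_2 ≅ Z.

Hence the Betti numbers are b_0 = 1, b_1 = 2, b_2 = 1.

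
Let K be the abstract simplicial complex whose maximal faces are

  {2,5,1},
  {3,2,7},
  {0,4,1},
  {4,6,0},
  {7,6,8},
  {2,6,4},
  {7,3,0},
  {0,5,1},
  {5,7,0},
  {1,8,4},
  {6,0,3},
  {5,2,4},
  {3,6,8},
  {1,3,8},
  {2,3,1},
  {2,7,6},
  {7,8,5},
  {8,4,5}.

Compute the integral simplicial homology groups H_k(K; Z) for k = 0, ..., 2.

We work with the vertex ordering 0 < 1 < 2 < 3 < 4 < 5 < 6 < 7 < 8. The simplices of K, each written with vertices in increasing order, are:

  0-simplices (9): [0], [1], [2], [3], [4], [5], [6], [7], [8]
  1-simplices (27): (27 of them)
  2-simplices (18): [0,1,4], [0,1,5], [0,3,6], [0,3,7], [0,4,6], [0,5,7], [1,2,3], [1,2,5], [1,3,8], [1,4,8], [2,3,7], [2,4,5], [2,4,6], [2,6,7], [3,6,8], [4,5,8], [5,7,8], [6,7,8]

giving chain groups C_0 ≅ Z^9, C_1 ≅ Z^27, C_2 ≅ Z^18.

The boundary map ∂_1: C_1 → C_0 sends each edge [p,q] (with p < q) to q − p. For instance
  ∂[0,5] = [5] − [0].
The resulting 9×27 matrix has rank 8, and its Smith normal form has invariant factors (1,1,1,1,1,1,1,1).

Boundary ∂_2: C_2 → C_1 acts by ∂[p,q,r] = [q,r] − [p,r] + [p,q]. For instance
  ∂[5,7,8] = [7,8] − [5,8] + [5,7],
  ∂[1,4,8] = [4,8] − [1,8] + [1,4].
The 27×18 boundary matrix has rank 18 and Smith normal form diag(1,1,1,1,1,1,1,1,1,1,1,1,1,1,1,1,1,2).

Computing H_k = (kernel of ∂_k) / (image of ∂_{k+1}):

  H_0: rank C_0 − rank ∂_1 = 9 − 8 = 1, and the invariant factors of ∂_1 are all 1, so H_0 ≅ Z.
  H_1: rank ker ∂_1 − rank ∂_2 = (27 − 8) − 18 = 1, and ∂_2 has invariant factor 2 > 1, so H_1 ≅ Z ⊕ Z/2.
  H_2: rank ker ∂_2 − rank ∂_3 = (18 − 18) − 0 = 0, and there is no ∂_3, so H_2 ≅ 0.

(K is a triangulation of the Klein bottle.)

H_0 = Z,  H_1 = Z ⊕ Z/2,  H_2 = 0.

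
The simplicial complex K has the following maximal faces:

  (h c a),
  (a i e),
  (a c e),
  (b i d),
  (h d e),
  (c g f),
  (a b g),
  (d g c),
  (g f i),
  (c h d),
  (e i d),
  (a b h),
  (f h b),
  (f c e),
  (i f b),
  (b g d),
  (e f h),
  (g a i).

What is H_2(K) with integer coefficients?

Take the total order a < b < c < d < e < f < g < h < i on the vertex set. Then K (dimension 2) consists of the simplices:

  0-simplices (9): a, b, c, d, e, f, g, h, i
  1-simplices (27): ab, ac, ae, ag, ah, ai, bd, bf, bg, bh, bi, cd, ce, cf, cg, ch, de, dg, dh, di, ef, eh, ei, fg, fh, fi, gi
  2-simplices (18): abg, abh, ace, ach, aei, agi, bdg, bdi, bfh, bfi, cdg, cdh, cef, cfg, deh, dei, efh, fgi

giving chain groups C_0 ≅ Z^9, C_1 ≅ Z^27, C_2 ≅ Z^18.

Boundary ∂_1: C_1 → C_0 is given by ∂[p,q] = [q] − [p].
This gives a 9×27 integer matrix of rank 8; reducing to Smith normal form yields diagonal entries (1,1,1,1,1,1,1,1).

Boundary ∂_2: C_2 → C_1 acts by ∂[p,q,r] = [q,r] − [p,r] + [p,q]. For instance
  ∂dei = ei − di + de,
  ∂agi = gi − ai + ag.
This gives a 27×18 integer matrix of rank 18; reducing to Smith normal form yields diagonal entries (1,1,1,1,1,1,1,1,1,1,1,1,1,1,1,1,1,2).

Now H_k = ker ∂_k / im ∂_{k+1}, so:

  H_2: rank ker ∂_2 − rank ∂_3 = (18 − 18) − 0 = 0, and there is no ∂_3, so H_2 = 0.

H_2 = 0.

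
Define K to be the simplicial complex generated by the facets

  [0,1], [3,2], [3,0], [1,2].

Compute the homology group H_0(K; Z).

We work with the vertex ordering 0 < 1 < 2 < 3. The simplices of K, each written with vertices in increasing order, are:

  0-simplices (4): [0], [1], [2], [3]
  1-simplices (4): [0,1], [0,3], [1,2], [2,3]

giving chain groups C_0 ≅ Z^4, C_1 ≅ Z^4.

The boundary map ∂_1: C_1 → C_0 sends each edge [p,q] (with p < q) to q − p. For instance
  ∂[1,2] = [2] − [1].
The 4×4 boundary matrix has rank 3 and Smith normal form diag(1,1,1).

Now H_k = ker ∂_k / im ∂_{k+1}, so:

  H_0: rank C_0 − rank ∂_1 = 4 − 3 = 1, and the invariant factors of ∂_1 are all 1, so H_0 = Z.

(K is a triangulation of the circle S^1.)

H_0 = Z.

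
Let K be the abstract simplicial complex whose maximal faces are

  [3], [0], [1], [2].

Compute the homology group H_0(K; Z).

Take the total order 0 < 1 < 2 < 3 on the vertex set. Then K (dimension 0) consists of the simplices:

  0-simplices (4): [0], [1], [2], [3]

giving chain groups C_0 ≅ Z^4.

Computing H_k = (kernel of ∂_k) / (image of ∂_{k+1}):

  H_0: rank C_0 − rank ∂_1 = 4 − 0 = 4, and there is no ∂_1, so H_0 ≅ Z^4.

H_0 ≅ Z^4.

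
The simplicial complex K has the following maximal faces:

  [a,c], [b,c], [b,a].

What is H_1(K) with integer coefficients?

Order the vertices as a < b < c. Listing each simplex with vertices in this order, K has dimension 1 with simplices:

  0-simplices (3): a, b, c
  1-simplices (3): ab, ac, bc

giving chain groups C_0 ≅ Z^3, C_1 ≅ Z^3.

∂_1: C_1 → C_0 maps an edge to its endpoints' difference, ∂[p,q] = q − p. For instance
  ∂bc = c − b.
The resulting 3×3 matrix has rank 2, and its Smith normal form has invariant factors (1,1).

Now H_k = ker ∂_k / im ∂_{k+1}, so:

  H_1: rank ker ∂_1 − rank ∂_2 = (3 − 2) − 0 = 1, and there is no ∂_2, so H_1 ≅ Z.

H_1 = Z.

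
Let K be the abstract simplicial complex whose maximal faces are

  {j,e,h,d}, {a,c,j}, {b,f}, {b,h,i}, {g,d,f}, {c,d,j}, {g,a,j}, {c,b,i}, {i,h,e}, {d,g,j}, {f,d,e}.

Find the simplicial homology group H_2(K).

We work with the vertex ordering a < b < c < d < e < f < g < h < i < j. The simplices of K, each written with vertices in increasing order, are:

  0-simplices (10): a, b, c, d, e, f, g, h, i, j
  1-simplices (23): ac, ag, aj, bc, bf, bh, bi, cd, ci, cj, de, df, dg, dh, dj, ef, eh, ei, ej, fg, gj, hi, hj
  2-simplices (13): acj, agj, bci, bhi, cdj, def, deh, dej, dfg, dgj, dhj, ehi, ehj
  3-simplices (1): dehj

so the chain groups are C_0 ≅ Z^10, C_1 ≅ Z^23, C_2 ≅ Z^13, C_3 ≅ Z^1.

∂_1: C_1 → C_0 is given by ∂[p,q] = [q] − [p]. For instance
  ∂bf = f − b.
The 10×23 boundary matrix has rank 9 and Smith normal form diag(1,1,1,1,1,1,1,1,1).

∂_2: C_2 → C_1 sends each 2-simplex [p,q,r] to [q,r] − [p,r] + [p,q]. For instance
  ∂bhi = hi − bi + bh,
  ∂ehj = hj − ej + eh.
The resulting 23×13 matrix has rank 12, and its Smith normal form has invariant factors (1,1,1,1,1,1,1,1,1,1,1,1).

Boundary ∂_3: C_3 → C_2 sends each 3-simplex σ to the alternating sum Σ_i (−1)^i (σ with its i-th vertex removed). For instance
  ∂dehj = ehj − dhj + dej − deh.
The resulting 13×1 matrix has rank 1, and its Smith normal form has invariant factors (1).

From H_k ≅ ker(∂_k) / im(∂_{k+1}) we obtain:

  H_2: rank ker ∂_2 − rank ∂_3 = (13 − 12) − 1 = 0, and the invariant factors of ∂_3 are all 1, so H_2 ≅ 0.

H_2 ≅ 0.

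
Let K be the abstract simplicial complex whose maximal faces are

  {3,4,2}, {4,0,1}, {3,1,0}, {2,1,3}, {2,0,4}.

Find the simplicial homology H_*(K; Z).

We work with the vertex ordering 0 < 1 < 2 < 3 < 4. The simplices of K, each written with vertices in increasing order, are:

  0-simplices (5): [0], [1], [2], [3], [4]
  1-simplices (10): [0,1], [0,2], [0,3], [0,4], [1,2], [1,3], [1,4], [2,3], [2,4], [3,4]
  2-simplices (5): [0,1,3], [0,1,4], [0,2,4], [1,2,3], [2,3,4]

Hence C_0 ≅ Z^5, C_1 ≅ Z^10, C_2 ≅ Z^5.

∂_1: C_1 → C_0 maps an edge to its endpoints' difference, ∂[p,q] = q − p.
The 5×10 boundary matrix has rank 4 and Smith normal form diag(1,1,1,1).

The boundary map ∂_2: C_2 → C_1 maps a triangle to the signed sum of its edges. For instance
  ∂[2,3,4] = [3,4] − [2,4] + [2,3],
  ∂[1,2,3] = [2,3] − [1,3] + [1,2].
The resulting 10×5 matrix has rank 5, and its Smith normal form has invariant factors (1,1,1,1,1).

From H_k ≅ ker(∂_k) / im(∂_{k+1}) we obtain:

  H_0: rank C_0 − rank ∂_1 = 5 − 4 = 1, and the invariant factors of ∂_1 are all 1, so H_0 ≅ Z.
  H_1: rank ker ∂_1 − rank ∂_2 = (10 − 4) − 5 = 1, and the invariant factors of ∂_2 are all 1, so H_1 ≅ Z.
  H_2: rank ker ∂_2 − rank ∂_3 = (5 − 5) − 0 = 0, and there is no ∂_3, so H_2 ≅ 0.

H_0 = Z,  H_1 = Z,  H_2 = 0.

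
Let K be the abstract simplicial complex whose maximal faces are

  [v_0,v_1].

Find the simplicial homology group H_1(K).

Take the total order v_0 < v_1 on the vertex set. Then K (dimension 1) consists of the simplices:

  0-simplices (2): [v_0], [v_1]
  1-simplices (1): [v_0,v_1]

giving chain groups C_0 ≅ Z^2, C_1 ≅ Z^1.

∂_1: C_1 → C_0 is given by ∂[p,q] = [q] − [p]. For instance
  ∂[v_0,v_1] = [v_1] − [v_0].
The 2×1 boundary matrix has rank 1 and Smith normal form diag(1).

Now H_k = ker ∂_k / im ∂_{k+1}, so:

  H_1: rank ker ∂_1 − rank ∂_2 = (1 − 1) − 0 = 0, and there is no ∂_2, so H_1 ≅ 0.

H_1 ≅ 0.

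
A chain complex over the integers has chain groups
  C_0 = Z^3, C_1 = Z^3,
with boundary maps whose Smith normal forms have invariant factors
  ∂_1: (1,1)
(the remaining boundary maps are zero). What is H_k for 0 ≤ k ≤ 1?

H_0 ≅ Z,  H_1 ≅ Z.

H_0: b_0 = 3 − 0 − 2 = 1; torsion from ∂_1 factors > 1: none. So H_0 ≅ Z.
H_1: b_1 = 3 − 2 − 0 = 1; torsion from ∂_2 factors > 1: none. So H_1 ≅ Z.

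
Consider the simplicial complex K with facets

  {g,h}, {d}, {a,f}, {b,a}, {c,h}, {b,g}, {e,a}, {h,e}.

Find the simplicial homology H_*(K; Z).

H_0 ≅ Z^2,  H_1 ≅ Z.

Fix the vertex order a < b < c < d < e < f < g < h and write every simplex with vertices in increasing order. Then dim K = 1 and the simplices of K are:

  0-simplices (8): a, b, c, d, e, f, g, h
  1-simplices (7): ab, ae, af, bg, ch, eh, gh

so the chain groups are C_0 ≅ Z^8, C_1 ≅ Z^7.

Boundary ∂_1: C_1 → C_0 sends each edge [p,q] (with p < q) to q − p. For instance
  ∂eh = h − e.
This gives a 8×7 integer matrix of rank 6; reducing to Smith normal form yields diagonal entries (1,1,1,1,1,1).

From H_k ≅ ker(∂_k) / im(∂_{k+1}) we obtain:

  H_0: rank C_0 − rank ∂_1 = 8 − 6 = 2, and the invariant factors of ∂_1 are all 1, so H_0 = Z^2.
  H_1: rank ker ∂_1 − rank ∂_2 = (7 − 6) − 0 = 1, and there is no ∂_2, so H_1 = Z.

As a check, the Euler characteristic is 8 − 7 = 1, which agrees with 2 − 1 = 1.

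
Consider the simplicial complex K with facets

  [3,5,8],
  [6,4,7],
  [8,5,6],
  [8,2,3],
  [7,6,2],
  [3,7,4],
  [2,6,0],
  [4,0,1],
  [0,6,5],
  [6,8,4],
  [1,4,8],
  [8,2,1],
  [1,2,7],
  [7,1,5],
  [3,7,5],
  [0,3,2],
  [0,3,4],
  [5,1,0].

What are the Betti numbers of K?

b_0 = 1, b_1 = 2, b_2 = 1.

Order the vertices as 0 < 1 < 2 < 3 < 4 < 5 < 6 < 7 < 8. Listing each simplex with vertices in this order, K has dimension 2 with simplices:

  0-simplices (9): [0], [1], [2], [3], [4], [5], [6], [7], [8]
  1-simplices (27): (27 of them)
  2-simplices (18): [0,1,4], [0,1,5], [0,2,3], [0,2,6], [0,3,4], [0,5,6], [1,2,7], [1,2,8], [1,4,8], [1,5,7], [2,3,8], [2,6,7], [3,4,7], [3,5,7], [3,5,8], [4,6,7], [4,6,8], [5,6,8]

Hence C_0 ≅ Z^9, C_1 ≅ Z^27, C_2 ≅ Z^18.

The boundary map ∂_1: C_1 → C_0 maps an edge to its endpoints' difference, ∂[p,q] = q − p. For instance
  ∂[4,6] = [6] − [4].
As a 9×27 matrix over Z this has rank 8, with invariant factors (1,1,1,1,1,1,1,1).

Boundary ∂_2: C_2 → C_1 sends each 2-simplex [p,q,r] to [q,r] − [p,r] + [p,q]. For instance
  ∂[5,6,8] = [6,8] − [5,8] + [5,6],
  ∂[0,3,4] = [3,4] − [0,4] + [0,3].
As a 27×18 matrix over Z this has rank 17, with invariant factors (1,1,1,1,1,1,1,1,1,1,1,1,1,1,1,1,1).

Reading off H_k = ker ∂_k / im ∂_{k+1}:

  H_0: rank C_0 − rank ∂_1 = 9 − 8 = 1, and the invariant factors of ∂_1 are all 1, so H_0 ≅ Z.
  H_1: rank ker ∂_1 − rank ∂_2 = (27 − 8) − 17 = 2, and the invariant factors of ∂_2 are all 1, so H_1 ≅ Z^2.
  H_2: rank ker ∂_2 − rank ∂_3 = (18 − 17) − 0 = 1, and there is no ∂_3, so H_2 ≅ Z.

Hence the Betti numbers are b_0 = 1, b_1 = 2, b_2 = 1.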